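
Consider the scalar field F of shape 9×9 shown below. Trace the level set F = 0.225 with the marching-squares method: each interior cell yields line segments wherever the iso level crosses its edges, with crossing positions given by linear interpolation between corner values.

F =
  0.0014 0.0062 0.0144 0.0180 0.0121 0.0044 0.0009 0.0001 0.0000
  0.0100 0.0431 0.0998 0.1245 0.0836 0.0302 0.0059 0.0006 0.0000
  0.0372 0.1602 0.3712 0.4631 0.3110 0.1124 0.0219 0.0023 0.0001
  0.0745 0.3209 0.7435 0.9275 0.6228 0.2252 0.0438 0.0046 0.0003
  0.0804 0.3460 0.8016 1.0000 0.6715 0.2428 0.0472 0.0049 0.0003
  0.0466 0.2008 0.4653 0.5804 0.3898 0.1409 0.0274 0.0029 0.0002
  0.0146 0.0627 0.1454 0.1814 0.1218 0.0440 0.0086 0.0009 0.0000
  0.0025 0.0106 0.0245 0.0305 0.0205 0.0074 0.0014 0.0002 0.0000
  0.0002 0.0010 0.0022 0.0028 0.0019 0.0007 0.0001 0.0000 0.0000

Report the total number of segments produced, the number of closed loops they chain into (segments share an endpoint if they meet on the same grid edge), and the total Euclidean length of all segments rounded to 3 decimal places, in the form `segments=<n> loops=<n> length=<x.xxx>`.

segments=18 loops=1 length=14.251

cell (1,1): code 0100 → (1.461,2.000)–(2.000,1.307)
cell (1,2): code 1100 → (1.297,3.000)–(1.461,2.000)
cell (1,3): code 1100 → (1.622,4.000)–(1.297,3.000)
cell (1,4): code 1000 → (2.000,4.433)–(1.622,4.000)
cell (2,0): code 0100 → (2.403,1.000)–(3.000,0.611)
cell (2,1): code 1110 → (2.000,1.307)–(2.403,1.000)
cell (2,4): code 1101 → (2.998,5.000)–(2.000,4.433)
cell (2,5): code 1000 → (3.000,5.001)–(2.998,5.000)
cell (3,0): code 0110 → (3.000,0.611)–(4.000,0.544)
cell (3,5): code 1001 → (4.000,5.091)–(3.000,5.001)
cell (4,0): code 0010 → (4.000,0.544)–(4.833,1.000)
cell (4,1): code 0111 → (4.833,1.000)–(5.000,1.091)
cell (4,4): code 1011 → (5.000,4.662)–(4.175,5.000)
cell (4,5): code 0001 → (4.175,5.000)–(4.000,5.091)
cell (5,1): code 0010 → (5.000,1.091)–(5.751,2.000)
cell (5,2): code 0011 → (5.751,2.000)–(5.891,3.000)
cell (5,3): code 0011 → (5.891,3.000)–(5.615,4.000)
cell (5,4): code 0001 → (5.615,4.000)–(5.000,4.662)
total: 18 segments, chained into 1 closed loop(s), length Σ = 14.251279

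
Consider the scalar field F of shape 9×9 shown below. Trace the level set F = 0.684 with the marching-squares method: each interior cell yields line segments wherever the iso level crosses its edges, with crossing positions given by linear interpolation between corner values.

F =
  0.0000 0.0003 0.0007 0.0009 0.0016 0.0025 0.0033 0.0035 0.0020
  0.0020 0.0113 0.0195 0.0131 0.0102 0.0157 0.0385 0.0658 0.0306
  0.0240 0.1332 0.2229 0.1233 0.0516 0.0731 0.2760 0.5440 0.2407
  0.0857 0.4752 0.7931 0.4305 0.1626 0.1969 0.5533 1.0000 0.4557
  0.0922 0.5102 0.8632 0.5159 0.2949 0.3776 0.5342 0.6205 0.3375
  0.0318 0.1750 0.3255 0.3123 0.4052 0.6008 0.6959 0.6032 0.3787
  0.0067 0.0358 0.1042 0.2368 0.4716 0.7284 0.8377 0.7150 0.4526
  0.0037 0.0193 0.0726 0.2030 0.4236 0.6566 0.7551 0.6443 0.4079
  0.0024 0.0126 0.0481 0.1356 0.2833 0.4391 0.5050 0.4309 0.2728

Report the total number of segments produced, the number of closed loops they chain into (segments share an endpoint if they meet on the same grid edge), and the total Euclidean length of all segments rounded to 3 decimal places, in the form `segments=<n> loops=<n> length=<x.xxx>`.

segments=22 loops=3 length=14.928

cell (2,1): code 0100 → (2.809,2.000)–(3.000,1.657)
cell (2,2): code 1000 → (3.000,2.301)–(2.809,2.000)
cell (2,6): code 0100 → (2.307,7.000)–(3.000,6.293)
cell (2,7): code 1000 → (3.000,7.581)–(2.307,7.000)
cell (3,1): code 0110 → (3.000,1.657)–(4.000,1.492)
cell (3,2): code 1001 → (4.000,2.516)–(3.000,2.301)
cell (3,6): code 0010 → (3.000,6.293)–(3.833,7.000)
cell (3,7): code 0001 → (3.833,7.000)–(3.000,7.581)
cell (4,1): code 0010 → (4.000,1.492)–(4.333,2.000)
cell (4,2): code 0001 → (4.333,2.000)–(4.000,2.516)
cell (4,5): code 0100 → (4.926,6.000)–(5.000,5.875)
cell (4,6): code 1000 → (5.000,6.128)–(4.926,6.000)
cell (5,4): code 0100 → (5.652,5.000)–(6.000,4.827)
cell (5,5): code 1110 → (5.000,5.875)–(5.652,5.000)
cell (5,6): code 1101 → (5.723,7.000)–(5.000,6.128)
cell (5,7): code 1000 → (6.000,7.118)–(5.723,7.000)
cell (6,4): code 0010 → (6.000,4.827)–(6.618,5.000)
cell (6,5): code 0111 → (6.618,5.000)–(7.000,5.278)
cell (6,6): code 1011 → (7.000,6.642)–(6.438,7.000)
cell (6,7): code 0001 → (6.438,7.000)–(6.000,7.118)
cell (7,5): code 0010 → (7.000,5.278)–(7.284,6.000)
cell (7,6): code 0001 → (7.284,6.000)–(7.000,6.642)
total: 22 segments, chained into 3 closed loop(s), length Σ = 14.928004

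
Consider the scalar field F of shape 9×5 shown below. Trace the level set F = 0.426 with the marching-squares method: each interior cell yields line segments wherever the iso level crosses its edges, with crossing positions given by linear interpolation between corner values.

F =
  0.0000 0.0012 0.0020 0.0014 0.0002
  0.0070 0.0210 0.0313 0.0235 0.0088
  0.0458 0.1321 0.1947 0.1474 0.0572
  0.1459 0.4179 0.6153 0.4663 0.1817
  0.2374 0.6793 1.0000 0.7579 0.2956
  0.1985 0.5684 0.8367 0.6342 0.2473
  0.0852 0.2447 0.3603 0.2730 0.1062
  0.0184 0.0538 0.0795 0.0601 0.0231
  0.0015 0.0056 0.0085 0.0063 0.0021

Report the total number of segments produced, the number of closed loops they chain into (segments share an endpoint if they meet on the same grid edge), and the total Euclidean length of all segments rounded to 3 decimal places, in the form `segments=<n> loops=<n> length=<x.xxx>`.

segments=12 loops=1 length=10.164

cell (2,1): code 0100 → (2.550,2.000)–(3.000,1.041)
cell (2,2): code 1100 → (2.874,3.000)–(2.550,2.000)
cell (2,3): code 1000 → (3.000,3.142)–(2.874,3.000)
cell (3,0): code 0100 → (3.031,1.000)–(4.000,0.427)
cell (3,1): code 1110 → (3.000,1.041)–(3.031,1.000)
cell (3,3): code 1001 → (4.000,3.718)–(3.000,3.142)
cell (4,0): code 0110 → (4.000,0.427)–(5.000,0.615)
cell (4,3): code 1001 → (5.000,3.538)–(4.000,3.718)
cell (5,0): code 0010 → (5.000,0.615)–(5.440,1.000)
cell (5,1): code 0011 → (5.440,1.000)–(5.862,2.000)
cell (5,2): code 0011 → (5.862,2.000)–(5.576,3.000)
cell (5,3): code 0001 → (5.576,3.000)–(5.000,3.538)
total: 12 segments, chained into 1 closed loop(s), length Σ = 10.163877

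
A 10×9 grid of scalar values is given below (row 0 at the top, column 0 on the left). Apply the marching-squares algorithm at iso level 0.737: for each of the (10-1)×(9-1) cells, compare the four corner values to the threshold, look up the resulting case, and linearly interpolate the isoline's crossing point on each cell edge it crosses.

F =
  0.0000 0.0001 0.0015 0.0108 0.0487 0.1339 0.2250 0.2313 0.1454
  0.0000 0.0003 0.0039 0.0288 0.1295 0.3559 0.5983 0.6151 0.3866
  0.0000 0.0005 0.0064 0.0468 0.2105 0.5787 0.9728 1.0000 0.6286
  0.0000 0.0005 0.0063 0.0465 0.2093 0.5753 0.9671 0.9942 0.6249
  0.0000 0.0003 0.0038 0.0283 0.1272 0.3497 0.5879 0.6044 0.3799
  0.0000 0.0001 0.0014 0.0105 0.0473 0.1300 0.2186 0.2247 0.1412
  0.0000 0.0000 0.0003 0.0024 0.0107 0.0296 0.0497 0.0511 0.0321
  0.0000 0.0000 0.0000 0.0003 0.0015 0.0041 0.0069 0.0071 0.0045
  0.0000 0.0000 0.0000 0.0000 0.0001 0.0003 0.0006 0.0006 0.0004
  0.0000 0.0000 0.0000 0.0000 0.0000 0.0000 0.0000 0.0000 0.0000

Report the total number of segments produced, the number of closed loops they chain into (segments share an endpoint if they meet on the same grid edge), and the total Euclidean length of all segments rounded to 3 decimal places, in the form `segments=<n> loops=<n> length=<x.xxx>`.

segments=8 loops=1 length=7.659

cell (1,5): code 0100 → (1.370,6.000)–(2.000,5.402)
cell (1,6): code 1100 → (1.317,7.000)–(1.370,6.000)
cell (1,7): code 1000 → (2.000,7.708)–(1.317,7.000)
cell (2,5): code 0110 → (2.000,5.402)–(3.000,5.413)
cell (2,7): code 1001 → (3.000,7.696)–(2.000,7.708)
cell (3,5): code 0010 → (3.000,5.413)–(3.607,6.000)
cell (3,6): code 0011 → (3.607,6.000)–(3.660,7.000)
cell (3,7): code 0001 → (3.660,7.000)–(3.000,7.696)
total: 8 segments, chained into 1 closed loop(s), length Σ = 7.659447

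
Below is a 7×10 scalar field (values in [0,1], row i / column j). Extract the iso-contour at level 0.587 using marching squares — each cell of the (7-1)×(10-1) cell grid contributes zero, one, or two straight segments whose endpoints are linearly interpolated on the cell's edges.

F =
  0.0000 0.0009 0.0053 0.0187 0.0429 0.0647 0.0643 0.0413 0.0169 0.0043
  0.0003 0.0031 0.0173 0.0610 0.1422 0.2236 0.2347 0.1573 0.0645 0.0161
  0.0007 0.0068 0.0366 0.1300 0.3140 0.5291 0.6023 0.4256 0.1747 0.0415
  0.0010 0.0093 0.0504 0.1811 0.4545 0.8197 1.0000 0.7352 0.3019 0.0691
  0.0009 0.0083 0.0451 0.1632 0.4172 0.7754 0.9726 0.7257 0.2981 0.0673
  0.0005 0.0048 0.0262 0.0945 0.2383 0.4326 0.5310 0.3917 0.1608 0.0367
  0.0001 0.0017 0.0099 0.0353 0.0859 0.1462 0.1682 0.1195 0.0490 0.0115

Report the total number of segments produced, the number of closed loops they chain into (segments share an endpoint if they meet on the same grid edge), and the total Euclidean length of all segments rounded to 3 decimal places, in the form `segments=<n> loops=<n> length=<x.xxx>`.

cell (1,5): code 0100 → (1.958,6.000)–(2.000,5.791)
cell (1,6): code 1000 → (2.000,6.087)–(1.958,6.000)
cell (2,4): code 0100 → (2.199,5.000)–(3.000,4.363)
cell (2,5): code 1110 → (2.000,5.791)–(2.199,5.000)
cell (2,6): code 1101 → (2.521,7.000)–(2.000,6.087)
cell (2,7): code 1000 → (3.000,7.342)–(2.521,7.000)
cell (3,4): code 0110 → (3.000,4.363)–(4.000,4.474)
cell (3,7): code 1001 → (4.000,7.324)–(3.000,7.342)
cell (4,4): code 0010 → (4.000,4.474)–(4.550,5.000)
cell (4,5): code 0011 → (4.550,5.000)–(4.873,6.000)
cell (4,6): code 0011 → (4.873,6.000)–(4.415,7.000)
cell (4,7): code 0001 → (4.415,7.000)–(4.000,7.324)
total: 12 segments, chained into 1 closed loop(s), length Σ = 9.233137

segments=12 loops=1 length=9.233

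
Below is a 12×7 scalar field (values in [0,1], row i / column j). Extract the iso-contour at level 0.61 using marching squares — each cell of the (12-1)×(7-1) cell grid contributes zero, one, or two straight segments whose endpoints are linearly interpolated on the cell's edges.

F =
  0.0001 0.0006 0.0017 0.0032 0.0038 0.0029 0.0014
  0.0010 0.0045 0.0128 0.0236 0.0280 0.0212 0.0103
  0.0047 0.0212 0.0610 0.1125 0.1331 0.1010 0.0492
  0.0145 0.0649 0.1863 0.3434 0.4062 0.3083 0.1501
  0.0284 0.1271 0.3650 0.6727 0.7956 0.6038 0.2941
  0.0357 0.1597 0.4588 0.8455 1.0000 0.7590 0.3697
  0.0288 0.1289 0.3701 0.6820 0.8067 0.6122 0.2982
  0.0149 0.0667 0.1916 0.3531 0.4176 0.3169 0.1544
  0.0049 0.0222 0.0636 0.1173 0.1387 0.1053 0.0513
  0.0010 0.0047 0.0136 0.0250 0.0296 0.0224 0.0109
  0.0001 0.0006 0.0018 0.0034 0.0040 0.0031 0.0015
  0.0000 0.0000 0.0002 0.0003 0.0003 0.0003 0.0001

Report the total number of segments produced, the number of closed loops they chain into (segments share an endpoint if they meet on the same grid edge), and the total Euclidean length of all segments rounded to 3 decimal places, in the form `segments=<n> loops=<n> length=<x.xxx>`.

cell (3,2): code 0100 → (3.810,3.000)–(4.000,2.796)
cell (3,3): code 1100 → (3.523,4.000)–(3.810,3.000)
cell (3,4): code 1000 → (4.000,4.968)–(3.523,4.000)
cell (4,2): code 0110 → (4.000,2.796)–(5.000,2.391)
cell (4,4): code 1101 → (4.040,5.000)–(4.000,4.968)
cell (4,5): code 1000 → (5.000,5.383)–(4.040,5.000)
cell (5,2): code 0110 → (5.000,2.391)–(6.000,2.769)
cell (5,5): code 1001 → (6.000,5.007)–(5.000,5.383)
cell (6,2): code 0010 → (6.000,2.769)–(6.219,3.000)
cell (6,3): code 0011 → (6.219,3.000)–(6.506,4.000)
cell (6,4): code 0011 → (6.506,4.000)–(6.007,5.000)
cell (6,5): code 0001 → (6.007,5.000)–(6.000,5.007)
total: 12 segments, chained into 1 closed loop(s), length Σ = 9.184808

segments=12 loops=1 length=9.185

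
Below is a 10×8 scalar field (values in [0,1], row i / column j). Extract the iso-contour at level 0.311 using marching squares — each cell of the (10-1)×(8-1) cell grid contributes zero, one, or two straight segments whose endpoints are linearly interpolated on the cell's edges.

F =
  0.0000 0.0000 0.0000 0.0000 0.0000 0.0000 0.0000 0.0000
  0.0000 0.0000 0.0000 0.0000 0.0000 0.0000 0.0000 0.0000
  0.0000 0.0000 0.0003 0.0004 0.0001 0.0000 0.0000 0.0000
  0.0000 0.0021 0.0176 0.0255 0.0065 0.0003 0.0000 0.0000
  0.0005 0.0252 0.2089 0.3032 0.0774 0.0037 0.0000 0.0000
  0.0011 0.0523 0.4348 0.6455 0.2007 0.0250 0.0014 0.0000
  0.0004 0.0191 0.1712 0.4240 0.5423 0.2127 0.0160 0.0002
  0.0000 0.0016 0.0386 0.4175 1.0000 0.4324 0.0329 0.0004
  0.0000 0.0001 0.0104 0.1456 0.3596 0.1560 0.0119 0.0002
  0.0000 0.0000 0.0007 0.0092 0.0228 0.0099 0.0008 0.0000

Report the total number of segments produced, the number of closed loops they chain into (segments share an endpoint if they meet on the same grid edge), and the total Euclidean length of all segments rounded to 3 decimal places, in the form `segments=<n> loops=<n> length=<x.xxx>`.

segments=16 loops=1 length=11.352

cell (4,1): code 0100 → (4.452,2.000)–(5.000,1.676)
cell (4,2): code 1100 → (4.023,3.000)–(4.452,2.000)
cell (4,3): code 1000 → (5.000,3.752)–(4.023,3.000)
cell (5,1): code 0010 → (5.000,1.676)–(5.470,2.000)
cell (5,2): code 0111 → (5.470,2.000)–(6.000,2.553)
cell (5,3): code 1101 → (5.323,4.000)–(5.000,3.752)
cell (5,4): code 1000 → (6.000,4.702)–(5.323,4.000)
cell (6,2): code 0110 → (6.000,2.553)–(7.000,2.719)
cell (6,4): code 1101 → (6.447,5.000)–(6.000,4.702)
cell (6,5): code 1000 → (7.000,5.304)–(6.447,5.000)
cell (7,2): code 0010 → (7.000,2.719)–(7.392,3.000)
cell (7,3): code 0111 → (7.392,3.000)–(8.000,3.773)
cell (7,4): code 1011 → (8.000,4.239)–(7.439,5.000)
cell (7,5): code 0001 → (7.439,5.000)–(7.000,5.304)
cell (8,3): code 0010 → (8.000,3.773)–(8.144,4.000)
cell (8,4): code 0001 → (8.144,4.000)–(8.000,4.239)
total: 16 segments, chained into 1 closed loop(s), length Σ = 11.351949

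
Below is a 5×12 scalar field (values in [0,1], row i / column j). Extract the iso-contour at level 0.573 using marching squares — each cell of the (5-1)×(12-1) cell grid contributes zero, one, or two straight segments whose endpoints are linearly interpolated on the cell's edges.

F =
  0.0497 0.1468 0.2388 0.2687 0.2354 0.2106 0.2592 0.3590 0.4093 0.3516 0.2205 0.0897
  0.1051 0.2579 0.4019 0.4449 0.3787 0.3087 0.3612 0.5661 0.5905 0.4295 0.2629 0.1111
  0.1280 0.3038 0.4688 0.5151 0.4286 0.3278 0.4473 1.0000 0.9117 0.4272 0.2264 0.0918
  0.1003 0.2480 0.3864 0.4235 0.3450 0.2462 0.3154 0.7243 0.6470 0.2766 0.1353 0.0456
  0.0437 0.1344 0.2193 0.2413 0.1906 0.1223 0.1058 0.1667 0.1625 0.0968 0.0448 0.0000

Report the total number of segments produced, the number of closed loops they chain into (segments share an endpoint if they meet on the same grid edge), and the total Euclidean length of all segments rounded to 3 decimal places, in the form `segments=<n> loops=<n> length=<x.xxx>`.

cell (0,7): code 0100 → (0.903,8.000)–(1.000,7.283)
cell (0,8): code 1000 → (1.000,8.109)–(0.903,8.000)
cell (1,6): code 0100 → (1.016,7.000)–(2.000,6.227)
cell (1,7): code 1110 → (1.000,7.283)–(1.016,7.000)
cell (1,8): code 1001 → (2.000,8.699)–(1.000,8.109)
cell (2,6): code 0110 → (2.000,6.227)–(3.000,6.630)
cell (2,8): code 1001 → (3.000,8.200)–(2.000,8.699)
cell (3,6): code 0010 → (3.000,6.630)–(3.271,7.000)
cell (3,7): code 0011 → (3.271,7.000)–(3.153,8.000)
cell (3,8): code 0001 → (3.153,8.000)–(3.000,8.200)
total: 10 segments, chained into 1 closed loop(s), length Σ = 7.477749

segments=10 loops=1 length=7.478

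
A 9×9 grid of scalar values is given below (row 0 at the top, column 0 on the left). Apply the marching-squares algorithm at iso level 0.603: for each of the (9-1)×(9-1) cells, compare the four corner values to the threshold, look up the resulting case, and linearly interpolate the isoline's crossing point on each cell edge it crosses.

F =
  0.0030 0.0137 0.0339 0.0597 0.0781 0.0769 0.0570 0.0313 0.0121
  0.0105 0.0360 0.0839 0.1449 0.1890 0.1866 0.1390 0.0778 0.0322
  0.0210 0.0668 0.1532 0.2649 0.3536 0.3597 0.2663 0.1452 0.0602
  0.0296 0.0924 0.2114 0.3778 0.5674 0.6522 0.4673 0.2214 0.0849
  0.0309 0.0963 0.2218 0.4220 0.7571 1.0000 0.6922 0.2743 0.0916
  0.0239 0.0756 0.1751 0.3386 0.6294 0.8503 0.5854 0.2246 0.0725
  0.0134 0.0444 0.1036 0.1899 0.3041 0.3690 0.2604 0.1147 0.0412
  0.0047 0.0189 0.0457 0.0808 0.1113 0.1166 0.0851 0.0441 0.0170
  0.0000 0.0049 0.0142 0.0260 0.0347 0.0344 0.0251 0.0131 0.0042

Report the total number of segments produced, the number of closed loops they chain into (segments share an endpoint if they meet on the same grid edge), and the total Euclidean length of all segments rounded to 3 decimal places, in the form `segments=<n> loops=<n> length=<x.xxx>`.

segments=12 loops=1 length=8.095

cell (2,4): code 0100 → (2.832,5.000)–(3.000,4.420)
cell (2,5): code 1000 → (3.000,5.266)–(2.832,5.000)
cell (3,3): code 0100 → (3.188,4.000)–(4.000,3.540)
cell (3,4): code 1110 → (3.000,4.420)–(3.188,4.000)
cell (3,5): code 1101 → (3.603,6.000)–(3.000,5.266)
cell (3,6): code 1000 → (4.000,6.213)–(3.603,6.000)
cell (4,3): code 0110 → (4.000,3.540)–(5.000,3.909)
cell (4,5): code 1011 → (5.000,5.934)–(4.835,6.000)
cell (4,6): code 0001 → (4.835,6.000)–(4.000,6.213)
cell (5,3): code 0010 → (5.000,3.909)–(5.081,4.000)
cell (5,4): code 0011 → (5.081,4.000)–(5.514,5.000)
cell (5,5): code 0001 → (5.514,5.000)–(5.000,5.934)
total: 12 segments, chained into 1 closed loop(s), length Σ = 8.095342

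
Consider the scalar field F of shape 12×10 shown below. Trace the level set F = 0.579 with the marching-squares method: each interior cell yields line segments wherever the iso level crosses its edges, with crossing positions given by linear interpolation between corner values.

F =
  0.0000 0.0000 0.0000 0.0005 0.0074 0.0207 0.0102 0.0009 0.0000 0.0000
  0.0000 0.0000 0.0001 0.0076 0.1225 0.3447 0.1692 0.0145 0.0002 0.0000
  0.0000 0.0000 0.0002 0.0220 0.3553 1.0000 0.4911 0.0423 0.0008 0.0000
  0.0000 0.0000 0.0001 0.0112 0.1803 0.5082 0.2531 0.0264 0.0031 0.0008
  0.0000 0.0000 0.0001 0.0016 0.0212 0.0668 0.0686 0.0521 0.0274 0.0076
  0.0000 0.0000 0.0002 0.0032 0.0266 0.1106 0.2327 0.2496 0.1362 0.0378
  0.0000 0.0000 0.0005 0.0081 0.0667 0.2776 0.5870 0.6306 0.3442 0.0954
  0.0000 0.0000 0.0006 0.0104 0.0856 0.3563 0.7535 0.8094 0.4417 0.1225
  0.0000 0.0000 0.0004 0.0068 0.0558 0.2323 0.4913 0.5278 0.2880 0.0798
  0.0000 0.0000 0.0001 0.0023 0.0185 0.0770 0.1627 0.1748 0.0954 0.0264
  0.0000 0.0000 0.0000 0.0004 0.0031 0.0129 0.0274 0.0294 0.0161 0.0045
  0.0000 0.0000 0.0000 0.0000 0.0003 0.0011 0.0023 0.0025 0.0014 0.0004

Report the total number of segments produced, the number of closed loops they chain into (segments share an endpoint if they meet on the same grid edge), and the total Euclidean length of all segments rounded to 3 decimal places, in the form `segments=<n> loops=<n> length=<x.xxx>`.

segments=12 loops=2 length=10.514

cell (1,4): code 0100 → (1.358,5.000)–(2.000,4.347)
cell (1,5): code 1000 → (2.000,5.827)–(1.358,5.000)
cell (2,4): code 0010 → (2.000,4.347)–(2.856,5.000)
cell (2,5): code 0001 → (2.856,5.000)–(2.000,5.827)
cell (5,5): code 0100 → (5.977,6.000)–(6.000,5.974)
cell (5,6): code 1100 → (5.865,7.000)–(5.977,6.000)
cell (5,7): code 1000 → (6.000,7.180)–(5.865,7.000)
cell (6,5): code 0110 → (6.000,5.974)–(7.000,5.561)
cell (6,7): code 1001 → (7.000,7.627)–(6.000,7.180)
cell (7,5): code 0010 → (7.000,5.561)–(7.666,6.000)
cell (7,6): code 0011 → (7.666,6.000)–(7.818,7.000)
cell (7,7): code 0001 → (7.818,7.000)–(7.000,7.627)
total: 12 segments, chained into 2 closed loop(s), length Σ = 10.513534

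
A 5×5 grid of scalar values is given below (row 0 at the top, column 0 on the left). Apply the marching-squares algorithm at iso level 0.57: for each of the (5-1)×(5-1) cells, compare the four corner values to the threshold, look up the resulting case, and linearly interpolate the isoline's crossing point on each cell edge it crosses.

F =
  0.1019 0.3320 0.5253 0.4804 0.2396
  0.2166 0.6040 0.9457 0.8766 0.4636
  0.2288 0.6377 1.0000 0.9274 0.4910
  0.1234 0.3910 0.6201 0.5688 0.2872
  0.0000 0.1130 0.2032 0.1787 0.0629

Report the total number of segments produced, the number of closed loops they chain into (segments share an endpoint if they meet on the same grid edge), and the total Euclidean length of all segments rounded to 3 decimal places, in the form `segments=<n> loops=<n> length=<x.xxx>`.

segments=12 loops=1 length=9.433

cell (0,0): code 0100 → (0.875,1.000)–(1.000,0.912)
cell (0,1): code 1100 → (0.106,2.000)–(0.875,1.000)
cell (0,2): code 1100 → (0.226,3.000)–(0.106,2.000)
cell (0,3): code 1000 → (1.000,3.742)–(0.226,3.000)
cell (1,0): code 0110 → (1.000,0.912)–(2.000,0.834)
cell (1,3): code 1001 → (2.000,3.819)–(1.000,3.742)
cell (2,0): code 0010 → (2.000,0.834)–(2.274,1.000)
cell (2,1): code 0111 → (2.274,1.000)–(3.000,1.781)
cell (2,2): code 1011 → (3.000,2.977)–(2.997,3.000)
cell (2,3): code 0001 → (2.997,3.000)–(2.000,3.819)
cell (3,1): code 0010 → (3.000,1.781)–(3.120,2.000)
cell (3,2): code 0001 → (3.120,2.000)–(3.000,2.977)
total: 12 segments, chained into 1 closed loop(s), length Σ = 9.433363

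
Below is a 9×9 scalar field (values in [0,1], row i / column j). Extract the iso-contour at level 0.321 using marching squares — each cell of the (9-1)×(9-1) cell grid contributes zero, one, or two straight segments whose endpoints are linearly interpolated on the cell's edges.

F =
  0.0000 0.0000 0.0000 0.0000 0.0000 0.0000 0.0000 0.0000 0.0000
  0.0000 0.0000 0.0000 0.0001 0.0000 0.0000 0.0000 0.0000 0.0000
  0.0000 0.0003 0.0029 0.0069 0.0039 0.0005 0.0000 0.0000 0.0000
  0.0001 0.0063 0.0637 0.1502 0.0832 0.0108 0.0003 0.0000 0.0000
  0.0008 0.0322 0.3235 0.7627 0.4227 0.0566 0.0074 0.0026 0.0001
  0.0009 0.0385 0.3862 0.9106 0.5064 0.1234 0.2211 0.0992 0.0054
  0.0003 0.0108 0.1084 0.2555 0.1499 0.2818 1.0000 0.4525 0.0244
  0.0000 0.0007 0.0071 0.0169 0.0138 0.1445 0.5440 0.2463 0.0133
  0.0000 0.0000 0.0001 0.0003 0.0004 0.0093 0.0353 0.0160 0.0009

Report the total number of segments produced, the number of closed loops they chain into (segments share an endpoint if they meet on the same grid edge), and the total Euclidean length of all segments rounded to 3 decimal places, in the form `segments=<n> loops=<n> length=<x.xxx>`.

segments=18 loops=2 length=14.738

cell (3,1): code 0100 → (3.990,2.000)–(4.000,1.991)
cell (3,2): code 1100 → (3.279,3.000)–(3.990,2.000)
cell (3,3): code 1100 → (3.700,4.000)–(3.279,3.000)
cell (3,4): code 1000 → (4.000,4.278)–(3.700,4.000)
cell (4,1): code 0110 → (4.000,1.991)–(5.000,1.812)
cell (4,4): code 1001 → (5.000,4.484)–(4.000,4.278)
cell (5,1): code 0010 → (5.000,1.812)–(5.235,2.000)
cell (5,2): code 0011 → (5.235,2.000)–(5.900,3.000)
cell (5,3): code 0011 → (5.900,3.000)–(5.520,4.000)
cell (5,4): code 0001 → (5.520,4.000)–(5.000,4.484)
cell (5,5): code 0100 → (5.128,6.000)–(6.000,5.055)
cell (5,6): code 1100 → (5.628,7.000)–(5.128,6.000)
cell (5,7): code 1000 → (6.000,7.307)–(5.628,7.000)
cell (6,5): code 0110 → (6.000,5.055)–(7.000,5.442)
cell (6,6): code 1011 → (7.000,6.749)–(6.638,7.000)
cell (6,7): code 0001 → (6.638,7.000)–(6.000,7.307)
cell (7,5): code 0010 → (7.000,5.442)–(7.438,6.000)
cell (7,6): code 0001 → (7.438,6.000)–(7.000,6.749)
total: 18 segments, chained into 2 closed loop(s), length Σ = 14.737612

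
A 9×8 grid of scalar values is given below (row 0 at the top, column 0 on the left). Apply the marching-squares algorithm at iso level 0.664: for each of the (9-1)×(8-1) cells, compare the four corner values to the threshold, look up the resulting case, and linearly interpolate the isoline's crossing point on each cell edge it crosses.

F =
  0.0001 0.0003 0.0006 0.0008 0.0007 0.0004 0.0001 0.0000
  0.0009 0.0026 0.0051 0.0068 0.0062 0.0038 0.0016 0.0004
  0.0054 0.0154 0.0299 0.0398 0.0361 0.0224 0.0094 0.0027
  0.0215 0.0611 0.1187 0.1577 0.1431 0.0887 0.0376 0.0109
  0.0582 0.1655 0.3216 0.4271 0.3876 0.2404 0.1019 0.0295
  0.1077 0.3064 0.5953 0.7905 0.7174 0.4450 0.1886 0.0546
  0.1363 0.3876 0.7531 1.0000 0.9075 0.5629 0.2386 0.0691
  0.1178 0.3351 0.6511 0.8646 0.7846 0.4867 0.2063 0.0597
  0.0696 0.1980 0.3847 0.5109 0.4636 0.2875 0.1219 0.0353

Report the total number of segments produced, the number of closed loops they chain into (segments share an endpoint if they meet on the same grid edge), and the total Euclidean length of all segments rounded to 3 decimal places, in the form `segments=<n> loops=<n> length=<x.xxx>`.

cell (4,2): code 0100 → (4.652,3.000)–(5.000,2.352)
cell (4,3): code 1100 → (4.838,4.000)–(4.652,3.000)
cell (4,4): code 1000 → (5.000,4.196)–(4.838,4.000)
cell (5,1): code 0100 → (5.435,2.000)–(6.000,1.756)
cell (5,2): code 1110 → (5.000,2.352)–(5.435,2.000)
cell (5,4): code 1001 → (6.000,4.707)–(5.000,4.196)
cell (6,1): code 0010 → (6.000,1.756)–(6.874,2.000)
cell (6,2): code 0111 → (6.874,2.000)–(7.000,2.060)
cell (6,4): code 1001 → (7.000,4.405)–(6.000,4.707)
cell (7,2): code 0010 → (7.000,2.060)–(7.567,3.000)
cell (7,3): code 0011 → (7.567,3.000)–(7.376,4.000)
cell (7,4): code 0001 → (7.376,4.000)–(7.000,4.405)
total: 12 segments, chained into 1 closed loop(s), length Σ = 9.064278

segments=12 loops=1 length=9.064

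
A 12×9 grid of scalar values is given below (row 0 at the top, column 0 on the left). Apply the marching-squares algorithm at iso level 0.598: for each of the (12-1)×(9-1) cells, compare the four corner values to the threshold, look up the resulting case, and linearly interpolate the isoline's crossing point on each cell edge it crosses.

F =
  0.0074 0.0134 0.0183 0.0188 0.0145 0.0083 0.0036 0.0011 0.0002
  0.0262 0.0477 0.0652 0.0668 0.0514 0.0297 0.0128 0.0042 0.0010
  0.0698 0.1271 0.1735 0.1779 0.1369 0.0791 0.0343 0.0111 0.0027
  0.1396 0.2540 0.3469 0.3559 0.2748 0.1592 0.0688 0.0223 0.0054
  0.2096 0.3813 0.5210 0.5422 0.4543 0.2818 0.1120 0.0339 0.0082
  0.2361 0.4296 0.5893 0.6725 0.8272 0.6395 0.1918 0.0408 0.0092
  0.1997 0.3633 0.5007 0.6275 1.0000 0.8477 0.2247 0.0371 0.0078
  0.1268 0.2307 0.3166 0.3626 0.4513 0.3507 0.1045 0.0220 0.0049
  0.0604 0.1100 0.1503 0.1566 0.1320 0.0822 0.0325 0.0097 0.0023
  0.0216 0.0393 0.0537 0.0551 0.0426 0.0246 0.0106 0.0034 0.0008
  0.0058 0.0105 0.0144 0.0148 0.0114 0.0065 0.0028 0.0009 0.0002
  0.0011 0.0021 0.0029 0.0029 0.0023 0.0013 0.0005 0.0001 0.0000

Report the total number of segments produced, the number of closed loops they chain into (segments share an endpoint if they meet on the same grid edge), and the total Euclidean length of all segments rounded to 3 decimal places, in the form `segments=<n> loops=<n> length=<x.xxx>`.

segments=10 loops=1 length=8.679

cell (4,2): code 0100 → (4.428,3.000)–(5.000,2.105)
cell (4,3): code 1100 → (4.385,4.000)–(4.428,3.000)
cell (4,4): code 1100 → (4.884,5.000)–(4.385,4.000)
cell (4,5): code 1000 → (5.000,5.093)–(4.884,5.000)
cell (5,2): code 0110 → (5.000,2.105)–(6.000,2.767)
cell (5,5): code 1001 → (6.000,5.401)–(5.000,5.093)
cell (6,2): code 0010 → (6.000,2.767)–(6.111,3.000)
cell (6,3): code 0011 → (6.111,3.000)–(6.733,4.000)
cell (6,4): code 0011 → (6.733,4.000)–(6.502,5.000)
cell (6,5): code 0001 → (6.502,5.000)–(6.000,5.401)
total: 10 segments, chained into 1 closed loop(s), length Σ = 8.679404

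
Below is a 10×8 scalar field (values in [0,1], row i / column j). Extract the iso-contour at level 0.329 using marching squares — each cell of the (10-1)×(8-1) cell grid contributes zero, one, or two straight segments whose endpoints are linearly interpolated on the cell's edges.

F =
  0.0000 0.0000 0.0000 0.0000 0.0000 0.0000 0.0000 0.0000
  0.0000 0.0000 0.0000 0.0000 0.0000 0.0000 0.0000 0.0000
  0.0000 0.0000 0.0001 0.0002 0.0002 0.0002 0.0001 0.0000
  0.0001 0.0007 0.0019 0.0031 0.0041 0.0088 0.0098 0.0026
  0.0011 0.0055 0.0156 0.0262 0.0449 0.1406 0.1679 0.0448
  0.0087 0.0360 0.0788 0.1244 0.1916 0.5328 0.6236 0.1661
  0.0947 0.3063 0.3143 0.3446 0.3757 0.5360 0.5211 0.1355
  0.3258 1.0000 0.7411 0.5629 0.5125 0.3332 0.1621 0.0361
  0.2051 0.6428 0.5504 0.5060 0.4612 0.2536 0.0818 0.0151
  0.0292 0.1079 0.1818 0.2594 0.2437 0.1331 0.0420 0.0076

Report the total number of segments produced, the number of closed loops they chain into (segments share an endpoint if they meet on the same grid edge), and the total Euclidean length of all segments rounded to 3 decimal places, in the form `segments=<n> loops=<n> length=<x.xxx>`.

segments=20 loops=1 length=17.723

cell (4,4): code 0100 → (4.480,5.000)–(5.000,4.403)
cell (4,5): code 1100 → (4.354,6.000)–(4.480,5.000)
cell (4,6): code 1000 → (5.000,6.644)–(4.354,6.000)
cell (5,2): code 0100 → (5.929,3.000)–(6.000,2.485)
cell (5,3): code 1100 → (5.746,4.000)–(5.929,3.000)
cell (5,4): code 1110 → (5.000,4.403)–(5.746,4.000)
cell (5,6): code 1001 → (6.000,6.498)–(5.000,6.644)
cell (6,0): code 0100 → (6.033,1.000)–(7.000,0.005)
cell (6,1): code 1100 → (6.034,2.000)–(6.033,1.000)
cell (6,2): code 1110 → (6.000,2.485)–(6.034,2.000)
cell (6,5): code 1011 → (7.000,5.025)–(6.535,6.000)
cell (6,6): code 0001 → (6.535,6.000)–(6.000,6.498)
cell (7,0): code 0110 → (7.000,0.005)–(8.000,0.283)
cell (7,4): code 1011 → (8.000,4.637)–(7.053,5.000)
cell (7,5): code 0001 → (7.053,5.000)–(7.000,5.025)
cell (8,0): code 0010 → (8.000,0.283)–(8.587,1.000)
cell (8,1): code 0011 → (8.587,1.000)–(8.601,2.000)
cell (8,2): code 0011 → (8.601,2.000)–(8.718,3.000)
cell (8,3): code 0011 → (8.718,3.000)–(8.608,4.000)
cell (8,4): code 0001 → (8.608,4.000)–(8.000,4.637)
total: 20 segments, chained into 1 closed loop(s), length Σ = 17.723295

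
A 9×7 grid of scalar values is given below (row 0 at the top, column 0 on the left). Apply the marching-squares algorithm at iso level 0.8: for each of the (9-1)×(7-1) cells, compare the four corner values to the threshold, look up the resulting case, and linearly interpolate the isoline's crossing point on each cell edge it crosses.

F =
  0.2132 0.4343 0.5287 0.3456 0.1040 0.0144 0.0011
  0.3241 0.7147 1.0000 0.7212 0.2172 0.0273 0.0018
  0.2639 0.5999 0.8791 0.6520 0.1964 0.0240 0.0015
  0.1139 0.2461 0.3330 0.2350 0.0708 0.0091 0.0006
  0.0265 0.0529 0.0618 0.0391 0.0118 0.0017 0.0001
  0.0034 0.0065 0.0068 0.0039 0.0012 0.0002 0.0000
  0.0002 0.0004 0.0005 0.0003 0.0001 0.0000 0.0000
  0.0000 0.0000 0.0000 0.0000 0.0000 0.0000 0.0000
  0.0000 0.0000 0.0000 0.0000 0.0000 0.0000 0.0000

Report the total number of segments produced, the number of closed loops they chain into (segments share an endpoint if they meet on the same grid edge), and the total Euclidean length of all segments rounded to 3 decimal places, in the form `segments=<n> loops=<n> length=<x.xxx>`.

cell (0,1): code 0100 → (0.576,2.000)–(1.000,1.299)
cell (0,2): code 1000 → (1.000,2.717)–(0.576,2.000)
cell (1,1): code 0110 → (1.000,1.299)–(2.000,1.717)
cell (1,2): code 1001 → (2.000,2.348)–(1.000,2.717)
cell (2,1): code 0010 → (2.000,1.717)–(2.145,2.000)
cell (2,2): code 0001 → (2.145,2.000)–(2.000,2.348)
total: 6 segments, chained into 1 closed loop(s), length Σ = 4.498004

segments=6 loops=1 length=4.498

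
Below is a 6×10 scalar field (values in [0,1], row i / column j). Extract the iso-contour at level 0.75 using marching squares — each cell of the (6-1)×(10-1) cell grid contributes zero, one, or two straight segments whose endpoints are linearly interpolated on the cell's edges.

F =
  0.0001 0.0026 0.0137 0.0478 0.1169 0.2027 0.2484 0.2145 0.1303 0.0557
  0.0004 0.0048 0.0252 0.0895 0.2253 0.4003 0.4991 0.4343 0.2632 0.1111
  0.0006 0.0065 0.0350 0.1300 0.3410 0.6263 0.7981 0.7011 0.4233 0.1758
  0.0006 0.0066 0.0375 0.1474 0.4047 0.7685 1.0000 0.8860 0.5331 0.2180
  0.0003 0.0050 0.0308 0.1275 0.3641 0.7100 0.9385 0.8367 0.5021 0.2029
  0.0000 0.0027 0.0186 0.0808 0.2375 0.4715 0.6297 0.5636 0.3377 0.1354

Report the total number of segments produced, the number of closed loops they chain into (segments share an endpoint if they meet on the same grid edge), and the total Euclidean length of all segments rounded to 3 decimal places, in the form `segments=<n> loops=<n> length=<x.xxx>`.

cell (1,5): code 0100 → (1.839,6.000)–(2.000,5.720)
cell (1,6): code 1000 → (2.000,6.496)–(1.839,6.000)
cell (2,4): code 0100 → (2.870,5.000)–(3.000,4.949)
cell (2,5): code 1110 → (2.000,5.720)–(2.870,5.000)
cell (2,6): code 1101 → (2.264,7.000)–(2.000,6.496)
cell (2,7): code 1000 → (3.000,7.385)–(2.264,7.000)
cell (3,4): code 0010 → (3.000,4.949)–(3.316,5.000)
cell (3,5): code 0111 → (3.316,5.000)–(4.000,5.175)
cell (3,7): code 1001 → (4.000,7.259)–(3.000,7.385)
cell (4,5): code 0010 → (4.000,5.175)–(4.610,6.000)
cell (4,6): code 0011 → (4.610,6.000)–(4.317,7.000)
cell (4,7): code 0001 → (4.317,7.000)–(4.000,7.259)
total: 12 segments, chained into 1 closed loop(s), length Σ = 8.024901

segments=12 loops=1 length=8.025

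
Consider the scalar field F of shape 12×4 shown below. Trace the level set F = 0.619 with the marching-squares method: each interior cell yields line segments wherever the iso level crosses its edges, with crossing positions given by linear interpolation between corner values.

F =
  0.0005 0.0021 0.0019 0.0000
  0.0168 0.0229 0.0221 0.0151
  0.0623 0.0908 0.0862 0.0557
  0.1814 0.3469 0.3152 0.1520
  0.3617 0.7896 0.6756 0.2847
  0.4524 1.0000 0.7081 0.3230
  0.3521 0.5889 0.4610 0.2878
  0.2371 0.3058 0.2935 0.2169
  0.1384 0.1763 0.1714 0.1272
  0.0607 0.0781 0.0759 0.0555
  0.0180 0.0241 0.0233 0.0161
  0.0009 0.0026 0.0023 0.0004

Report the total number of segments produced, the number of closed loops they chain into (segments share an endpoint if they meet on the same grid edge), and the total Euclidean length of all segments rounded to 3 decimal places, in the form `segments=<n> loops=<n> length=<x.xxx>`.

cell (3,0): code 0100 → (3.615,1.000)–(4.000,0.601)
cell (3,1): code 1100 → (3.843,2.000)–(3.615,1.000)
cell (3,2): code 1000 → (4.000,2.145)–(3.843,2.000)
cell (4,0): code 0110 → (4.000,0.601)–(5.000,0.304)
cell (4,2): code 1001 → (5.000,2.231)–(4.000,2.145)
cell (5,0): code 0010 → (5.000,0.304)–(5.927,1.000)
cell (5,1): code 0011 → (5.927,1.000)–(5.361,2.000)
cell (5,2): code 0001 → (5.361,2.000)–(5.000,2.231)
total: 8 segments, chained into 1 closed loop(s), length Σ = 6.577244

segments=8 loops=1 length=6.577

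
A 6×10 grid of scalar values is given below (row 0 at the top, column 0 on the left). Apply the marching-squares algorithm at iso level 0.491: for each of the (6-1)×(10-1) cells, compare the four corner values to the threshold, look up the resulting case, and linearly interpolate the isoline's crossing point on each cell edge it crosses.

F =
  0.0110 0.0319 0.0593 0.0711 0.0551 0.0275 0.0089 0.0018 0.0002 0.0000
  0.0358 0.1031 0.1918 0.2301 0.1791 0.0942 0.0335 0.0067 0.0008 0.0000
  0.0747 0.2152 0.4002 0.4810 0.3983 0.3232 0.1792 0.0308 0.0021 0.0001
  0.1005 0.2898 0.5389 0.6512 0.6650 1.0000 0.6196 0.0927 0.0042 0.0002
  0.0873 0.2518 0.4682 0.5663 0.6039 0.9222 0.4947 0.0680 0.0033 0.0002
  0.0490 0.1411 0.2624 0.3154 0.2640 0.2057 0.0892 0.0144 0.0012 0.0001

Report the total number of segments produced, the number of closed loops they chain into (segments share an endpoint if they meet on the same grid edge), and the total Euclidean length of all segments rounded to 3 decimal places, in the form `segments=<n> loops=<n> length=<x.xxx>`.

cell (2,1): code 0100 → (2.655,2.000)–(3.000,1.808)
cell (2,2): code 1100 → (2.059,3.000)–(2.655,2.000)
cell (2,3): code 1100 → (2.348,4.000)–(2.059,3.000)
cell (2,4): code 1100 → (2.248,5.000)–(2.348,4.000)
cell (2,5): code 1100 → (2.708,6.000)–(2.248,5.000)
cell (2,6): code 1000 → (3.000,6.244)–(2.708,6.000)
cell (3,1): code 0010 → (3.000,1.808)–(3.678,2.000)
cell (3,2): code 0111 → (3.678,2.000)–(4.000,2.232)
cell (3,6): code 1001 → (4.000,6.009)–(3.000,6.244)
cell (4,2): code 0010 → (4.000,2.232)–(4.300,3.000)
cell (4,3): code 0011 → (4.300,3.000)–(4.332,4.000)
cell (4,4): code 0011 → (4.332,4.000)–(4.602,5.000)
cell (4,5): code 0011 → (4.602,5.000)–(4.009,6.000)
cell (4,6): code 0001 → (4.009,6.000)–(4.000,6.009)
total: 14 segments, chained into 1 closed loop(s), length Σ = 11.251069

segments=14 loops=1 length=11.251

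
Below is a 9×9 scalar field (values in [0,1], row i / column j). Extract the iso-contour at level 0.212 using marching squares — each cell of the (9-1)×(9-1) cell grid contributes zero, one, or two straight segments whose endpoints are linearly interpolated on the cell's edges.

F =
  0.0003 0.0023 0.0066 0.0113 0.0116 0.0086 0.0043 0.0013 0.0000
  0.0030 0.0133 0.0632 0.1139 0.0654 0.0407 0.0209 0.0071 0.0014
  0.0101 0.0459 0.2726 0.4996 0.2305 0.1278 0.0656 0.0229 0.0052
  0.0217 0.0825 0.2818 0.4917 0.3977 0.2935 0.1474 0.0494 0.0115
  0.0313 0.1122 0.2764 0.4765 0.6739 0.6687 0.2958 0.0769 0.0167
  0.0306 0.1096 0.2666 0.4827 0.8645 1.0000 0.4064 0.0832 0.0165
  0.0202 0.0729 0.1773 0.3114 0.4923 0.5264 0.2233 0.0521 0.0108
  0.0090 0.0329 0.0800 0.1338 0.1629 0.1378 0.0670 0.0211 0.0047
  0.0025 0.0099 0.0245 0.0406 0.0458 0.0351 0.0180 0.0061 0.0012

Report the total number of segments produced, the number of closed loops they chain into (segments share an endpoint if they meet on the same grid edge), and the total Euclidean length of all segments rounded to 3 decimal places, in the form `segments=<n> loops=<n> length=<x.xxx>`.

segments=20 loops=1 length=16.545

cell (1,1): code 0100 → (1.711,2.000)–(2.000,1.733)
cell (1,2): code 1100 → (1.254,3.000)–(1.711,2.000)
cell (1,3): code 1100 → (1.888,4.000)–(1.254,3.000)
cell (1,4): code 1000 → (2.000,4.180)–(1.888,4.000)
cell (2,1): code 0110 → (2.000,1.733)–(3.000,1.650)
cell (2,4): code 1101 → (2.508,5.000)–(2.000,4.180)
cell (2,5): code 1000 → (3.000,5.558)–(2.508,5.000)
cell (3,1): code 0110 → (3.000,1.650)–(4.000,1.608)
cell (3,5): code 1101 → (3.435,6.000)–(3.000,5.558)
cell (3,6): code 1000 → (4.000,6.383)–(3.435,6.000)
cell (4,1): code 0110 → (4.000,1.608)–(5.000,1.652)
cell (4,6): code 1001 → (5.000,6.601)–(4.000,6.383)
cell (5,1): code 0010 → (5.000,1.652)–(5.611,2.000)
cell (5,2): code 0111 → (5.611,2.000)–(6.000,2.259)
cell (5,6): code 1001 → (6.000,6.066)–(5.000,6.601)
cell (6,2): code 0010 → (6.000,2.259)–(6.560,3.000)
cell (6,3): code 0011 → (6.560,3.000)–(6.851,4.000)
cell (6,4): code 0011 → (6.851,4.000)–(6.809,5.000)
cell (6,5): code 0011 → (6.809,5.000)–(6.072,6.000)
cell (6,6): code 0001 → (6.072,6.000)–(6.000,6.066)
total: 20 segments, chained into 1 closed loop(s), length Σ = 16.544854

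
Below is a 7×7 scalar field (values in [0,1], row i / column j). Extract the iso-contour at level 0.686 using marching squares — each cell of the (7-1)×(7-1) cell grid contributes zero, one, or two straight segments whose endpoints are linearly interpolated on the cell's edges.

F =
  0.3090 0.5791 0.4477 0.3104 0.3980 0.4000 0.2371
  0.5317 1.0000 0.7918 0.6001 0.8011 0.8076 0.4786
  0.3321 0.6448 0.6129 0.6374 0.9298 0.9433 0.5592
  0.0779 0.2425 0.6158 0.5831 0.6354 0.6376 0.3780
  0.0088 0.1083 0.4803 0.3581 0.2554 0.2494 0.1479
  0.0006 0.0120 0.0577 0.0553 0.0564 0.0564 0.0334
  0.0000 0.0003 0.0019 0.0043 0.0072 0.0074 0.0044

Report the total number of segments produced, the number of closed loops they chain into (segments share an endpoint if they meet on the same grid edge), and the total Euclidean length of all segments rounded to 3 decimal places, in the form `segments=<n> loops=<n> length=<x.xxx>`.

segments=14 loops=2 length=13.131

cell (0,0): code 0100 → (0.254,1.000)–(1.000,0.329)
cell (0,1): code 1100 → (0.693,2.000)–(0.254,1.000)
cell (0,2): code 1000 → (1.000,2.552)–(0.693,2.000)
cell (0,3): code 0100 → (0.714,4.000)–(1.000,3.427)
cell (0,4): code 1100 → (0.702,5.000)–(0.714,4.000)
cell (0,5): code 1000 → (1.000,5.370)–(0.702,5.000)
cell (1,0): code 0010 → (1.000,0.329)–(1.884,1.000)
cell (1,1): code 0011 → (1.884,1.000)–(1.591,2.000)
cell (1,2): code 0001 → (1.591,2.000)–(1.000,2.552)
cell (1,3): code 0110 → (1.000,3.427)–(2.000,3.166)
cell (1,5): code 1001 → (2.000,5.670)–(1.000,5.370)
cell (2,3): code 0010 → (2.000,3.166)–(2.828,4.000)
cell (2,4): code 0011 → (2.828,4.000)–(2.842,5.000)
cell (2,5): code 0001 → (2.842,5.000)–(2.000,5.670)
total: 14 segments, chained into 2 closed loop(s), length Σ = 13.130697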